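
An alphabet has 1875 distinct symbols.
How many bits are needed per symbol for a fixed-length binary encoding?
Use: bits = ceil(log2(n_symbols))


log2(1875) = 10.8727
Bracket: 2^10 = 1024 < 1875 <= 2^11 = 2048
So ceil(log2(1875)) = 11

bits = ceil(log2(1875)) = ceil(10.8727) = 11 bits


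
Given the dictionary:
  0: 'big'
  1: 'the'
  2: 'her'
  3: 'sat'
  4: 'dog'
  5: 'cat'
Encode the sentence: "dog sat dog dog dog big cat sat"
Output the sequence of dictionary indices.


Look up each word in the dictionary:
  'dog' -> 4
  'sat' -> 3
  'dog' -> 4
  'dog' -> 4
  'dog' -> 4
  'big' -> 0
  'cat' -> 5
  'sat' -> 3

Encoded: [4, 3, 4, 4, 4, 0, 5, 3]


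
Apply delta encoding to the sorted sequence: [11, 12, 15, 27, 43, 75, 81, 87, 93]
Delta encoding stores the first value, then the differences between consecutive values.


First value: 11
Deltas:
  12 - 11 = 1
  15 - 12 = 3
  27 - 15 = 12
  43 - 27 = 16
  75 - 43 = 32
  81 - 75 = 6
  87 - 81 = 6
  93 - 87 = 6


Delta encoded: [11, 1, 3, 12, 16, 32, 6, 6, 6]


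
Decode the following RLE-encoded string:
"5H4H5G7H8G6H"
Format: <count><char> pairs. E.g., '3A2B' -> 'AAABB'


Expanding each <count><char> pair:
  5H -> 'HHHHH'
  4H -> 'HHHH'
  5G -> 'GGGGG'
  7H -> 'HHHHHHH'
  8G -> 'GGGGGGGG'
  6H -> 'HHHHHH'

Decoded = HHHHHHHHHGGGGGHHHHHHHGGGGGGGGHHHHHH


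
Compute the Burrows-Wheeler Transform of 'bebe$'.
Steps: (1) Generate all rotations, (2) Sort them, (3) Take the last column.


Rotations (sorted):
  0: $bebe -> last char: e
  1: be$be -> last char: e
  2: bebe$ -> last char: $
  3: e$beb -> last char: b
  4: ebe$b -> last char: b


BWT = ee$bb


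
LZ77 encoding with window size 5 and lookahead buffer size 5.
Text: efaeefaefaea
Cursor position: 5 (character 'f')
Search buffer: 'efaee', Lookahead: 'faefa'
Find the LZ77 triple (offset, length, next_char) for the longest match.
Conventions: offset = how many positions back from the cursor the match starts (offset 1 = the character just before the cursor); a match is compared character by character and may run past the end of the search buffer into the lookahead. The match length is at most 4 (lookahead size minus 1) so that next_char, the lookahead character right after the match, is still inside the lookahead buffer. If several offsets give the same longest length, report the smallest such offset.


Try each offset into the search buffer:
  offset=1 (pos 4, char 'e'): match length 0
  offset=2 (pos 3, char 'e'): match length 0
  offset=3 (pos 2, char 'a'): match length 0
  offset=4 (pos 1, char 'f'): match length 3
  offset=5 (pos 0, char 'e'): match length 0
Longest match has length 3 at offset 4.
next_char = character at position 5 + 3 = 8 -> 'f'

Best match: offset=4, length=3 (matching 'fae' starting at position 1)
LZ77 triple: (4, 3, 'f')


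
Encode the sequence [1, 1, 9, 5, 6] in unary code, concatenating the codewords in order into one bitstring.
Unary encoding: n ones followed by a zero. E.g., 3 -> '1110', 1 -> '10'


Encode each number as n ones followed by a terminating 0:
  1 -> 10 (2 bits)
  1 -> 10 (2 bits)
  9 -> 1111111110 (10 bits)
  5 -> 111110 (6 bits)
  6 -> 1111110 (7 bits)
Total length = 2 + 2 + 10 + 6 + 7 = 27 bits.

Unary([1, 1, 9, 5, 6]) = 101011111111101111101111110 (27 bits)


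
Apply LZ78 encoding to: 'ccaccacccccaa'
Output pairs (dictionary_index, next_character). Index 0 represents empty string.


LZ78 encoding steps:
Dictionary: {0: ''}
Step 1: w='' (idx 0), next='c' -> output (0, 'c'), add 'c' as idx 1
Step 2: w='c' (idx 1), next='a' -> output (1, 'a'), add 'ca' as idx 2
Step 3: w='c' (idx 1), next='c' -> output (1, 'c'), add 'cc' as idx 3
Step 4: w='' (idx 0), next='a' -> output (0, 'a'), add 'a' as idx 4
Step 5: w='cc' (idx 3), next='c' -> output (3, 'c'), add 'ccc' as idx 5
Step 6: w='cc' (idx 3), next='a' -> output (3, 'a'), add 'cca' as idx 6
Step 7: w='a' (idx 4), end of input -> output (4, '')


Encoded: [(0, 'c'), (1, 'a'), (1, 'c'), (0, 'a'), (3, 'c'), (3, 'a'), (4, '')]


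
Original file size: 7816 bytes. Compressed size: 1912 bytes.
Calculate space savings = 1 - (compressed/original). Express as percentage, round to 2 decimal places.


ratio = compressed/original = 1912/7816 = 0.244626
savings = 1 - ratio = 1 - 0.244626 = 0.755374
as a percentage: 0.755374 * 100 = 75.54%

Space savings = 1 - 1912/7816 = 75.54%


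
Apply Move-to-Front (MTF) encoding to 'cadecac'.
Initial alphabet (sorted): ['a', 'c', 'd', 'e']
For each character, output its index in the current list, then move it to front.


MTF encoding:
'c': index 1 in ['a', 'c', 'd', 'e'] -> ['c', 'a', 'd', 'e']
'a': index 1 in ['c', 'a', 'd', 'e'] -> ['a', 'c', 'd', 'e']
'd': index 2 in ['a', 'c', 'd', 'e'] -> ['d', 'a', 'c', 'e']
'e': index 3 in ['d', 'a', 'c', 'e'] -> ['e', 'd', 'a', 'c']
'c': index 3 in ['e', 'd', 'a', 'c'] -> ['c', 'e', 'd', 'a']
'a': index 3 in ['c', 'e', 'd', 'a'] -> ['a', 'c', 'e', 'd']
'c': index 1 in ['a', 'c', 'e', 'd'] -> ['c', 'a', 'e', 'd']


Output: [1, 1, 2, 3, 3, 3, 1]


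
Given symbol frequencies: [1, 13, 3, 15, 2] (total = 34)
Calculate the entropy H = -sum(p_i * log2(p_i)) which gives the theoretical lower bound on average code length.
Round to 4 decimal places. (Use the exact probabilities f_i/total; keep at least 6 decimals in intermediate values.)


Per-symbol terms -p_i * log2(p_i) with p_i = f_i/34:
  p = 1/34 = 0.029412: log2(p) = -5.087463, -p*log2(p) = 0.149631
  p = 13/34 = 0.382353: log2(p) = -1.387023, -p*log2(p) = 0.530332
  p = 3/34 = 0.088235: log2(p) = -3.502500, -p*log2(p) = 0.309044
  p = 15/34 = 0.441176: log2(p) = -1.180572, -p*log2(p) = 0.520841
  p = 2/34 = 0.058824: log2(p) = -4.087463, -p*log2(p) = 0.240439
H = 0.149631 + 0.530332 + 0.309044 + 0.520841 + 0.240439 = 1.750287

H = 1.7503 bits/symbol


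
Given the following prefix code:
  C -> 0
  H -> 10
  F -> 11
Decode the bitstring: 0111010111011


Decoding step by step:
Bits 0 -> C
Bits 11 -> F
Bits 10 -> H
Bits 10 -> H
Bits 11 -> F
Bits 10 -> H
Bits 11 -> F


Decoded message: CFHHFHF


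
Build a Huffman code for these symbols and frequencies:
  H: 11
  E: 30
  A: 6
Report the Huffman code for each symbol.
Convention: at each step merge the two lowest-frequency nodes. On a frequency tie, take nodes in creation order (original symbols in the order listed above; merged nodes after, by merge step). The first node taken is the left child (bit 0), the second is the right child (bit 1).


Huffman tree construction:
Step 1: Merge A(6) + H(11) = 17
Step 2: Merge (A+H)(17) + E(30) = 47
Read each symbol's code off the tree from the root (left child = 0, right child = 1).

Codes:
  H: 01 (length 2)
  E: 1 (length 1)
  A: 00 (length 2)
Average code length: 64/47 = 1.3617 bits/symbol


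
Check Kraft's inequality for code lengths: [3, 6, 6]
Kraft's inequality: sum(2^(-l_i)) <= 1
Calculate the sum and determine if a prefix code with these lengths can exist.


Sum = 2^(-3) + 2^(-6) + 2^(-6)
    = 0.125 + 0.015625 + 0.015625
    = 10/64 = 0.15625
Since 0.15625 <= 1, Kraft's inequality IS satisfied.
A prefix code with these lengths CAN exist.

Kraft sum = 0.15625. Satisfied.


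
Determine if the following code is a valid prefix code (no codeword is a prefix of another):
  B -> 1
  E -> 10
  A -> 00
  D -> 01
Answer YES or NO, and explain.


Checking each pair (does one codeword prefix another?):
  B='1' vs E='10': prefix -- VIOLATION

NO -- this is NOT a valid prefix code. B (1) is a prefix of E (10).


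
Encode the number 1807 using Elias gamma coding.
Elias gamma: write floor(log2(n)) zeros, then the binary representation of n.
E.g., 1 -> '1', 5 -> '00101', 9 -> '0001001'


num_bits = floor(log2(1807)) + 1 = 11
leading_zeros = num_bits - 1 = 10
binary(1807) = 11100001111

Elias gamma(1807) = '0000000000' + '11100001111' = 000000000011100001111 (21 bits)


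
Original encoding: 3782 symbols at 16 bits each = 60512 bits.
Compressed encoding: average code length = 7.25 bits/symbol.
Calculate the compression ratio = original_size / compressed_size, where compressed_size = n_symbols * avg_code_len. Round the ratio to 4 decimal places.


original_size = n_symbols * orig_bits = 3782 * 16 = 60512 bits
compressed_size = n_symbols * avg_code_len = 3782 * 7.25 = 27419.5 bits
ratio = original_size / compressed_size = 60512 / 27419.5 = 2.2069

Compression ratio = 2.2069


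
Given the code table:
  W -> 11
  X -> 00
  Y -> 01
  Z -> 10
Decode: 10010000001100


Decoding:
10 -> Z
01 -> Y
00 -> X
00 -> X
00 -> X
11 -> W
00 -> X


Result: ZYXXXWX


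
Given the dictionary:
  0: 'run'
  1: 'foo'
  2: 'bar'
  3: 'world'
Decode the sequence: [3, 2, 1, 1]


Look up each index in the dictionary:
  3 -> 'world'
  2 -> 'bar'
  1 -> 'foo'
  1 -> 'foo'

Decoded: "world bar foo foo"


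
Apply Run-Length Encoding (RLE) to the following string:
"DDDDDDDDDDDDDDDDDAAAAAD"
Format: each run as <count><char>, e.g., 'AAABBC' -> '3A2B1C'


Scanning runs left to right:
  i=0: run of 'D' x 17 -> '17D'
  i=17: run of 'A' x 5 -> '5A'
  i=22: run of 'D' x 1 -> '1D'

RLE = 17D5A1D


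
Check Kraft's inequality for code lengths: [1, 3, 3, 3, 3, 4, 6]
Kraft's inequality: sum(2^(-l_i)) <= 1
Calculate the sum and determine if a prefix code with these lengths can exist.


Sum = 2^(-1) + 2^(-3) + 2^(-3) + 2^(-3) + 2^(-3) + 2^(-4) + 2^(-6)
    = 0.5 + 0.125 + 0.125 + 0.125 + 0.125 + 0.0625 + 0.015625
    = 69/64 = 1.078125
Since 1.078125 > 1, Kraft's inequality is NOT satisfied.
A prefix code with these lengths CANNOT exist.

Kraft sum = 1.078125. Not satisfied.


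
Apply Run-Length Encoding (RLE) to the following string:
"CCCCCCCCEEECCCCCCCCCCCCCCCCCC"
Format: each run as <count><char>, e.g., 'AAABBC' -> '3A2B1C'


Scanning runs left to right:
  i=0: run of 'C' x 8 -> '8C'
  i=8: run of 'E' x 3 -> '3E'
  i=11: run of 'C' x 18 -> '18C'

RLE = 8C3E18C


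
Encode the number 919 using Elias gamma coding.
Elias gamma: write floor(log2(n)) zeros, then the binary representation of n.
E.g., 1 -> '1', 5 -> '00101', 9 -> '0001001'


num_bits = floor(log2(919)) + 1 = 10
leading_zeros = num_bits - 1 = 9
binary(919) = 1110010111

Elias gamma(919) = '000000000' + '1110010111' = 0000000001110010111 (19 bits)


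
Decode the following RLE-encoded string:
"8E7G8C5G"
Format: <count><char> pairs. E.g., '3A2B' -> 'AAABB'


Expanding each <count><char> pair:
  8E -> 'EEEEEEEE'
  7G -> 'GGGGGGG'
  8C -> 'CCCCCCCC'
  5G -> 'GGGGG'

Decoded = EEEEEEEEGGGGGGGCCCCCCCCGGGGG


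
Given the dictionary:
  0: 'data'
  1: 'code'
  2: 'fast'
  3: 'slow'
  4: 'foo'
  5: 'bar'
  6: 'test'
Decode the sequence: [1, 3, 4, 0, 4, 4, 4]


Look up each index in the dictionary:
  1 -> 'code'
  3 -> 'slow'
  4 -> 'foo'
  0 -> 'data'
  4 -> 'foo'
  4 -> 'foo'
  4 -> 'foo'

Decoded: "code slow foo data foo foo foo"


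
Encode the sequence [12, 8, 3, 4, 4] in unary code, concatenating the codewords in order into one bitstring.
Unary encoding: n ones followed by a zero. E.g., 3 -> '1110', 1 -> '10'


Encode each number as n ones followed by a terminating 0:
  12 -> 1111111111110 (13 bits)
  8 -> 111111110 (9 bits)
  3 -> 1110 (4 bits)
  4 -> 11110 (5 bits)
  4 -> 11110 (5 bits)
Total length = 13 + 9 + 4 + 5 + 5 = 36 bits.

Unary([12, 8, 3, 4, 4]) = 111111111111011111111011101111011110 (36 bits)


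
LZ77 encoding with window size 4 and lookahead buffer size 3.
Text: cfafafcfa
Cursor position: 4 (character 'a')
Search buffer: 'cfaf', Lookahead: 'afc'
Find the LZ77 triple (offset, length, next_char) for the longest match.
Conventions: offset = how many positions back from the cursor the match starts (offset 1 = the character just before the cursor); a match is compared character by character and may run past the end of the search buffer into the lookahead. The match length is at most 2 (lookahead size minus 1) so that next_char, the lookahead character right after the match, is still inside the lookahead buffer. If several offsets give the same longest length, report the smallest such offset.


Try each offset into the search buffer:
  offset=1 (pos 3, char 'f'): match length 0
  offset=2 (pos 2, char 'a'): match length 2
  offset=3 (pos 1, char 'f'): match length 0
  offset=4 (pos 0, char 'c'): match length 0
Longest match has length 2 at offset 2.
next_char = character at position 4 + 2 = 6 -> 'c'

Best match: offset=2, length=2 (matching 'af' starting at position 2)
LZ77 triple: (2, 2, 'c')


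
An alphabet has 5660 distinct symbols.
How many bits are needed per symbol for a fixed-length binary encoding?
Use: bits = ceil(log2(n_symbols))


log2(5660) = 12.4666
Bracket: 2^12 = 4096 < 5660 <= 2^13 = 8192
So ceil(log2(5660)) = 13

bits = ceil(log2(5660)) = ceil(12.4666) = 13 bits


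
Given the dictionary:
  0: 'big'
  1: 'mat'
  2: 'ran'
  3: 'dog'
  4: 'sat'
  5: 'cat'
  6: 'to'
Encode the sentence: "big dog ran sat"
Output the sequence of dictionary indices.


Look up each word in the dictionary:
  'big' -> 0
  'dog' -> 3
  'ran' -> 2
  'sat' -> 4

Encoded: [0, 3, 2, 4]


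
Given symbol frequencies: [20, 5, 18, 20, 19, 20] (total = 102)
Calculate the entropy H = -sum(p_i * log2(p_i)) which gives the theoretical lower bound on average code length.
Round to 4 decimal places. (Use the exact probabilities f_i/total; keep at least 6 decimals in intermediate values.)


Per-symbol terms -p_i * log2(p_i) with p_i = f_i/102:
  p = 20/102 = 0.196078: log2(p) = -2.350497, -p*log2(p) = 0.460882
  p = 5/102 = 0.049020: log2(p) = -4.350497, -p*log2(p) = 0.213260
  p = 18/102 = 0.176471: log2(p) = -2.502500, -p*log2(p) = 0.441618
  p = 20/102 = 0.196078: log2(p) = -2.350497, -p*log2(p) = 0.460882
  p = 19/102 = 0.186275: log2(p) = -2.424498, -p*log2(p) = 0.451622
  p = 20/102 = 0.196078: log2(p) = -2.350497, -p*log2(p) = 0.460882
H = 0.460882 + 0.213260 + 0.441618 + 0.460882 + 0.451622 + 0.460882 = 2.489146

H = 2.4891 bits/symbol


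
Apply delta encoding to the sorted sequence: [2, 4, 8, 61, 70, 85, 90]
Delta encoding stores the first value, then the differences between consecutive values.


First value: 2
Deltas:
  4 - 2 = 2
  8 - 4 = 4
  61 - 8 = 53
  70 - 61 = 9
  85 - 70 = 15
  90 - 85 = 5


Delta encoded: [2, 2, 4, 53, 9, 15, 5]


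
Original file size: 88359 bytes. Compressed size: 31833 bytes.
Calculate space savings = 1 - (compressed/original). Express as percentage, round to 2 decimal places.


ratio = compressed/original = 31833/88359 = 0.360269
savings = 1 - ratio = 1 - 0.360269 = 0.639731
as a percentage: 0.639731 * 100 = 63.97%

Space savings = 1 - 31833/88359 = 63.97%


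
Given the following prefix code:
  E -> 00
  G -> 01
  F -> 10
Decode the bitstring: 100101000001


Decoding step by step:
Bits 10 -> F
Bits 01 -> G
Bits 01 -> G
Bits 00 -> E
Bits 00 -> E
Bits 01 -> G


Decoded message: FGGEEG


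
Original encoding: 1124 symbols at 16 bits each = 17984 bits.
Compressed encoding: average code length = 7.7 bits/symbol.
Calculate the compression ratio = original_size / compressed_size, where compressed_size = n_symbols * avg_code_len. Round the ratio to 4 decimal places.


original_size = n_symbols * orig_bits = 1124 * 16 = 17984 bits
compressed_size = n_symbols * avg_code_len = 1124 * 7.7 = 8654.8 bits
ratio = original_size / compressed_size = 17984 / 8654.8 = 2.0779

Compression ratio = 2.0779


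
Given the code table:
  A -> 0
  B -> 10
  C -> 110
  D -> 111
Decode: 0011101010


Decoding:
0 -> A
0 -> A
111 -> D
0 -> A
10 -> B
10 -> B


Result: AADABB


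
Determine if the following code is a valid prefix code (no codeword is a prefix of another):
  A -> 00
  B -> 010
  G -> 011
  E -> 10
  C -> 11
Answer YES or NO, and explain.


Checking each pair (does one codeword prefix another?):
  A='00' vs B='010': no prefix
  A='00' vs G='011': no prefix
  A='00' vs E='10': no prefix
  A='00' vs C='11': no prefix
  B='010' vs A='00': no prefix
  B='010' vs G='011': no prefix
  B='010' vs E='10': no prefix
  B='010' vs C='11': no prefix
  G='011' vs A='00': no prefix
  G='011' vs B='010': no prefix
  G='011' vs E='10': no prefix
  G='011' vs C='11': no prefix
  E='10' vs A='00': no prefix
  E='10' vs B='010': no prefix
  E='10' vs G='011': no prefix
  E='10' vs C='11': no prefix
  C='11' vs A='00': no prefix
  C='11' vs B='010': no prefix
  C='11' vs G='011': no prefix
  C='11' vs E='10': no prefix
No violation found over all pairs.

YES -- this is a valid prefix code. No codeword is a prefix of any other codeword.


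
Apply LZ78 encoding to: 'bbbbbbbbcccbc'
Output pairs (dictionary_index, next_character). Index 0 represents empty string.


LZ78 encoding steps:
Dictionary: {0: ''}
Step 1: w='' (idx 0), next='b' -> output (0, 'b'), add 'b' as idx 1
Step 2: w='b' (idx 1), next='b' -> output (1, 'b'), add 'bb' as idx 2
Step 3: w='bb' (idx 2), next='b' -> output (2, 'b'), add 'bbb' as idx 3
Step 4: w='bb' (idx 2), next='c' -> output (2, 'c'), add 'bbc' as idx 4
Step 5: w='' (idx 0), next='c' -> output (0, 'c'), add 'c' as idx 5
Step 6: w='c' (idx 5), next='b' -> output (5, 'b'), add 'cb' as idx 6
Step 7: w='c' (idx 5), end of input -> output (5, '')


Encoded: [(0, 'b'), (1, 'b'), (2, 'b'), (2, 'c'), (0, 'c'), (5, 'b'), (5, '')]


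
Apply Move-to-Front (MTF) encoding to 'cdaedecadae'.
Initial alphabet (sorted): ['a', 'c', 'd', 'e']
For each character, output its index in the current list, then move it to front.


MTF encoding:
'c': index 1 in ['a', 'c', 'd', 'e'] -> ['c', 'a', 'd', 'e']
'd': index 2 in ['c', 'a', 'd', 'e'] -> ['d', 'c', 'a', 'e']
'a': index 2 in ['d', 'c', 'a', 'e'] -> ['a', 'd', 'c', 'e']
'e': index 3 in ['a', 'd', 'c', 'e'] -> ['e', 'a', 'd', 'c']
'd': index 2 in ['e', 'a', 'd', 'c'] -> ['d', 'e', 'a', 'c']
'e': index 1 in ['d', 'e', 'a', 'c'] -> ['e', 'd', 'a', 'c']
'c': index 3 in ['e', 'd', 'a', 'c'] -> ['c', 'e', 'd', 'a']
'a': index 3 in ['c', 'e', 'd', 'a'] -> ['a', 'c', 'e', 'd']
'd': index 3 in ['a', 'c', 'e', 'd'] -> ['d', 'a', 'c', 'e']
'a': index 1 in ['d', 'a', 'c', 'e'] -> ['a', 'd', 'c', 'e']
'e': index 3 in ['a', 'd', 'c', 'e'] -> ['e', 'a', 'd', 'c']


Output: [1, 2, 2, 3, 2, 1, 3, 3, 3, 1, 3]


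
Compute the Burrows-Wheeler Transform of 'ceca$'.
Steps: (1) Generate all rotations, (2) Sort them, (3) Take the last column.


Rotations (sorted):
  0: $ceca -> last char: a
  1: a$cec -> last char: c
  2: ca$ce -> last char: e
  3: ceca$ -> last char: $
  4: eca$c -> last char: c


BWT = ace$c


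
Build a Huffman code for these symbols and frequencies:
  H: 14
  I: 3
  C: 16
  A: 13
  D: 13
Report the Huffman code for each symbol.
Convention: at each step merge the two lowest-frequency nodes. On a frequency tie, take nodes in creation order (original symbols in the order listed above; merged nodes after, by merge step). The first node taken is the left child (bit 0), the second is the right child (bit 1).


Huffman tree construction:
Step 1: Merge I(3) + A(13) = 16
Step 2: Merge D(13) + H(14) = 27
Step 3: Merge C(16) + (I+A)(16) = 32
Step 4: Merge (D+H)(27) + (C+(I+A))(32) = 59
Read each symbol's code off the tree from the root (left child = 0, right child = 1).

Codes:
  H: 01 (length 2)
  I: 110 (length 3)
  C: 10 (length 2)
  A: 111 (length 3)
  D: 00 (length 2)
Average code length: 134/59 = 2.2712 bits/symbol


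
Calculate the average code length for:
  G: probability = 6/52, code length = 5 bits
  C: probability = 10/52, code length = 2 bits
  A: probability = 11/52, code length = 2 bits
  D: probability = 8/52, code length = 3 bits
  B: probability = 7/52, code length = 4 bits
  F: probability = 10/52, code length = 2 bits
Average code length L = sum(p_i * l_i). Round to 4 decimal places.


Weighted contributions p_i * l_i:
  G: (6/52) * 5 = 30/52
  C: (10/52) * 2 = 20/52
  A: (11/52) * 2 = 22/52
  D: (8/52) * 3 = 24/52
  B: (7/52) * 4 = 28/52
  F: (10/52) * 2 = 20/52
Sum = (30 + 20 + 22 + 24 + 28 + 20)/52 = 144/52

L = 144/52 = 2.7692 bits/symbol


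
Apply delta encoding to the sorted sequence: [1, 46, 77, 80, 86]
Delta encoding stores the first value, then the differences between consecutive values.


First value: 1
Deltas:
  46 - 1 = 45
  77 - 46 = 31
  80 - 77 = 3
  86 - 80 = 6


Delta encoded: [1, 45, 31, 3, 6]


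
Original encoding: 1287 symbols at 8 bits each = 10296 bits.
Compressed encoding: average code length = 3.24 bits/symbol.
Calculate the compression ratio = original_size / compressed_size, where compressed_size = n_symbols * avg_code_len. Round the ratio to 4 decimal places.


original_size = n_symbols * orig_bits = 1287 * 8 = 10296 bits
compressed_size = n_symbols * avg_code_len = 1287 * 3.24 = 4169.88 bits
ratio = original_size / compressed_size = 10296 / 4169.88 = 2.4691

Compression ratio = 2.4691


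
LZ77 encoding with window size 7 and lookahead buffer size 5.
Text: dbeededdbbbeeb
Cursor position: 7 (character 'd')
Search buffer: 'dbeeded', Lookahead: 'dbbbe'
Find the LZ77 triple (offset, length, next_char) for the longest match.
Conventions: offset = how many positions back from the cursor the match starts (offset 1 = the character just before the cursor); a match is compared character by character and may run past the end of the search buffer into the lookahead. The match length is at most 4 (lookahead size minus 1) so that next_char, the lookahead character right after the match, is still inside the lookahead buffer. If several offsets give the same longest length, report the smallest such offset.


Try each offset into the search buffer:
  offset=1 (pos 6, char 'd'): match length 1
  offset=2 (pos 5, char 'e'): match length 0
  offset=3 (pos 4, char 'd'): match length 1
  offset=4 (pos 3, char 'e'): match length 0
  offset=5 (pos 2, char 'e'): match length 0
  offset=6 (pos 1, char 'b'): match length 0
  offset=7 (pos 0, char 'd'): match length 2
Longest match has length 2 at offset 7.
next_char = character at position 7 + 2 = 9 -> 'b'

Best match: offset=7, length=2 (matching 'db' starting at position 0)
LZ77 triple: (7, 2, 'b')


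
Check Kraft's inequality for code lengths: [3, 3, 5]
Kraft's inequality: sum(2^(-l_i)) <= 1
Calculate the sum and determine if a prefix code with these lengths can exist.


Sum = 2^(-3) + 2^(-3) + 2^(-5)
    = 0.125 + 0.125 + 0.03125
    = 9/32 = 0.28125
Since 0.28125 <= 1, Kraft's inequality IS satisfied.
A prefix code with these lengths CAN exist.

Kraft sum = 0.28125. Satisfied.


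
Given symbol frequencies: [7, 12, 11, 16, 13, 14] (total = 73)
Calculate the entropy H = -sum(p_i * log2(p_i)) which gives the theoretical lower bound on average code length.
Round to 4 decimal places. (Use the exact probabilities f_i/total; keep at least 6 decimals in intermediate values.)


Per-symbol terms -p_i * log2(p_i) with p_i = f_i/73:
  p = 7/73 = 0.095890: log2(p) = -3.382470, -p*log2(p) = 0.324346
  p = 12/73 = 0.164384: log2(p) = -2.604862, -p*log2(p) = 0.428197
  p = 11/73 = 0.150685: log2(p) = -2.730393, -p*log2(p) = 0.411429
  p = 16/73 = 0.219178: log2(p) = -2.189825, -p*log2(p) = 0.479962
  p = 13/73 = 0.178082: log2(p) = -2.489385, -p*log2(p) = 0.443315
  p = 14/73 = 0.191781: log2(p) = -2.382470, -p*log2(p) = 0.456912
H = 0.324346 + 0.428197 + 0.411429 + 0.479962 + 0.443315 + 0.456912 = 2.544161

H = 2.5442 bits/symbol


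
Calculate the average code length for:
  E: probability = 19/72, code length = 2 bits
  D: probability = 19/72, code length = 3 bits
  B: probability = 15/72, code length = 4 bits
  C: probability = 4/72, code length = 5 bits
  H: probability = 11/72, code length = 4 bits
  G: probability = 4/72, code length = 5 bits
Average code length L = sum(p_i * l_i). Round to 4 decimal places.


Weighted contributions p_i * l_i:
  E: (19/72) * 2 = 38/72
  D: (19/72) * 3 = 57/72
  B: (15/72) * 4 = 60/72
  C: (4/72) * 5 = 20/72
  H: (11/72) * 4 = 44/72
  G: (4/72) * 5 = 20/72
Sum = (38 + 57 + 60 + 20 + 44 + 20)/72 = 239/72

L = 239/72 = 3.3194 bits/symbol


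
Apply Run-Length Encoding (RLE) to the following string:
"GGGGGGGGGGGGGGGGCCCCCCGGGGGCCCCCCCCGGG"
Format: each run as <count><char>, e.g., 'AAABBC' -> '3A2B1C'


Scanning runs left to right:
  i=0: run of 'G' x 16 -> '16G'
  i=16: run of 'C' x 6 -> '6C'
  i=22: run of 'G' x 5 -> '5G'
  i=27: run of 'C' x 8 -> '8C'
  i=35: run of 'G' x 3 -> '3G'

RLE = 16G6C5G8C3G


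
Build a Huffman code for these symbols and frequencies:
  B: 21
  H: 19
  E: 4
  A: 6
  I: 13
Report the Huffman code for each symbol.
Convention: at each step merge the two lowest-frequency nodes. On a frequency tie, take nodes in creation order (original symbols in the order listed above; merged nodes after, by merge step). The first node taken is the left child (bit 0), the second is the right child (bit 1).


Huffman tree construction:
Step 1: Merge E(4) + A(6) = 10
Step 2: Merge (E+A)(10) + I(13) = 23
Step 3: Merge H(19) + B(21) = 40
Step 4: Merge ((E+A)+I)(23) + (H+B)(40) = 63
Read each symbol's code off the tree from the root (left child = 0, right child = 1).

Codes:
  B: 11 (length 2)
  H: 10 (length 2)
  E: 000 (length 3)
  A: 001 (length 3)
  I: 01 (length 2)
Average code length: 136/63 = 2.1587 bits/symbol


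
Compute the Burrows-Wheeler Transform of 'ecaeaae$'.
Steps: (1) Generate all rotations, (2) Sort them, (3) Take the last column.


Rotations (sorted):
  0: $ecaeaae -> last char: e
  1: aae$ecae -> last char: e
  2: ae$ecaea -> last char: a
  3: aeaae$ec -> last char: c
  4: caeaae$e -> last char: e
  5: e$ecaeaa -> last char: a
  6: eaae$eca -> last char: a
  7: ecaeaae$ -> last char: $


BWT = eeaceaa$


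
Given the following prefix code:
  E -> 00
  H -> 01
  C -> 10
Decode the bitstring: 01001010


Decoding step by step:
Bits 01 -> H
Bits 00 -> E
Bits 10 -> C
Bits 10 -> C


Decoded message: HECC


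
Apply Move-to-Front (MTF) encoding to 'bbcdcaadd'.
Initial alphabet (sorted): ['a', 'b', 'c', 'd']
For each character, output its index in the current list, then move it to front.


MTF encoding:
'b': index 1 in ['a', 'b', 'c', 'd'] -> ['b', 'a', 'c', 'd']
'b': index 0 in ['b', 'a', 'c', 'd'] -> ['b', 'a', 'c', 'd']
'c': index 2 in ['b', 'a', 'c', 'd'] -> ['c', 'b', 'a', 'd']
'd': index 3 in ['c', 'b', 'a', 'd'] -> ['d', 'c', 'b', 'a']
'c': index 1 in ['d', 'c', 'b', 'a'] -> ['c', 'd', 'b', 'a']
'a': index 3 in ['c', 'd', 'b', 'a'] -> ['a', 'c', 'd', 'b']
'a': index 0 in ['a', 'c', 'd', 'b'] -> ['a', 'c', 'd', 'b']
'd': index 2 in ['a', 'c', 'd', 'b'] -> ['d', 'a', 'c', 'b']
'd': index 0 in ['d', 'a', 'c', 'b'] -> ['d', 'a', 'c', 'b']


Output: [1, 0, 2, 3, 1, 3, 0, 2, 0]


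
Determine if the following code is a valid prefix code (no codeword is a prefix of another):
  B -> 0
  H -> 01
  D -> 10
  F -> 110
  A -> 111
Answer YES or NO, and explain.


Checking each pair (does one codeword prefix another?):
  B='0' vs H='01': prefix -- VIOLATION

NO -- this is NOT a valid prefix code. B (0) is a prefix of H (01).


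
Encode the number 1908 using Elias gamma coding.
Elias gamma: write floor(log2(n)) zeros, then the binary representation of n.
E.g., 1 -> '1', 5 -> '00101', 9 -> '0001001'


num_bits = floor(log2(1908)) + 1 = 11
leading_zeros = num_bits - 1 = 10
binary(1908) = 11101110100

Elias gamma(1908) = '0000000000' + '11101110100' = 000000000011101110100 (21 bits)


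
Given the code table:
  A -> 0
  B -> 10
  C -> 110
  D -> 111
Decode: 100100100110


Decoding:
10 -> B
0 -> A
10 -> B
0 -> A
10 -> B
0 -> A
110 -> C


Result: BABABAC


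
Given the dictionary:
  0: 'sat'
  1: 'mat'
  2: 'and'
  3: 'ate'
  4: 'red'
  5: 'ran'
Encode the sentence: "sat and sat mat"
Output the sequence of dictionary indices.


Look up each word in the dictionary:
  'sat' -> 0
  'and' -> 2
  'sat' -> 0
  'mat' -> 1

Encoded: [0, 2, 0, 1]


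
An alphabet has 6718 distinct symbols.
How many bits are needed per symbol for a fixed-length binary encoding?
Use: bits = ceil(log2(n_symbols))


log2(6718) = 12.7138
Bracket: 2^12 = 4096 < 6718 <= 2^13 = 8192
So ceil(log2(6718)) = 13

bits = ceil(log2(6718)) = ceil(12.7138) = 13 bits


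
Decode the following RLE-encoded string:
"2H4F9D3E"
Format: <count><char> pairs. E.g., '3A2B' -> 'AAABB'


Expanding each <count><char> pair:
  2H -> 'HH'
  4F -> 'FFFF'
  9D -> 'DDDDDDDDD'
  3E -> 'EEE'

Decoded = HHFFFFDDDDDDDDDEEE


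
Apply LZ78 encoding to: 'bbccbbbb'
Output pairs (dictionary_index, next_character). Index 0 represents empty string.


LZ78 encoding steps:
Dictionary: {0: ''}
Step 1: w='' (idx 0), next='b' -> output (0, 'b'), add 'b' as idx 1
Step 2: w='b' (idx 1), next='c' -> output (1, 'c'), add 'bc' as idx 2
Step 3: w='' (idx 0), next='c' -> output (0, 'c'), add 'c' as idx 3
Step 4: w='b' (idx 1), next='b' -> output (1, 'b'), add 'bb' as idx 4
Step 5: w='bb' (idx 4), end of input -> output (4, '')


Encoded: [(0, 'b'), (1, 'c'), (0, 'c'), (1, 'b'), (4, '')]


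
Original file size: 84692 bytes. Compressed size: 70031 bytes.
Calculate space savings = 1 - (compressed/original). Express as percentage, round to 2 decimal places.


ratio = compressed/original = 70031/84692 = 0.82689
savings = 1 - ratio = 1 - 0.82689 = 0.17311
as a percentage: 0.17311 * 100 = 17.31%

Space savings = 1 - 70031/84692 = 17.31%


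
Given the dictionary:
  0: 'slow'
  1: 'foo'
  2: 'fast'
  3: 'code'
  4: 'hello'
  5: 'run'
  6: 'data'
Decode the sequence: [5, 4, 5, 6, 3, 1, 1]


Look up each index in the dictionary:
  5 -> 'run'
  4 -> 'hello'
  5 -> 'run'
  6 -> 'data'
  3 -> 'code'
  1 -> 'foo'
  1 -> 'foo'

Decoded: "run hello run data code foo foo"


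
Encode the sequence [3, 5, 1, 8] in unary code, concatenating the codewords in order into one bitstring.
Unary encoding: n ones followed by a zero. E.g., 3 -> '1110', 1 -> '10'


Encode each number as n ones followed by a terminating 0:
  3 -> 1110 (4 bits)
  5 -> 111110 (6 bits)
  1 -> 10 (2 bits)
  8 -> 111111110 (9 bits)
Total length = 4 + 6 + 2 + 9 = 21 bits.

Unary([3, 5, 1, 8]) = 111011111010111111110 (21 bits)


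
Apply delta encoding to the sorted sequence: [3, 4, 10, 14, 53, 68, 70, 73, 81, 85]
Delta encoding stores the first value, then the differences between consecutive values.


First value: 3
Deltas:
  4 - 3 = 1
  10 - 4 = 6
  14 - 10 = 4
  53 - 14 = 39
  68 - 53 = 15
  70 - 68 = 2
  73 - 70 = 3
  81 - 73 = 8
  85 - 81 = 4


Delta encoded: [3, 1, 6, 4, 39, 15, 2, 3, 8, 4]


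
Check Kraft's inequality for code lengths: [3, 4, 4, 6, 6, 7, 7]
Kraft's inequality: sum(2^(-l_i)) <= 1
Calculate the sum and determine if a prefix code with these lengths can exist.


Sum = 2^(-3) + 2^(-4) + 2^(-4) + 2^(-6) + 2^(-6) + 2^(-7) + 2^(-7)
    = 0.125 + 0.0625 + 0.0625 + 0.015625 + 0.015625 + 0.0078125 + 0.0078125
    = 38/128 = 0.296875
Since 0.296875 <= 1, Kraft's inequality IS satisfied.
A prefix code with these lengths CAN exist.

Kraft sum = 0.296875. Satisfied.


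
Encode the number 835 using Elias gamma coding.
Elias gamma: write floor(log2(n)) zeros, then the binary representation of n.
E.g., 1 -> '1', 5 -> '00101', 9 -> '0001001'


num_bits = floor(log2(835)) + 1 = 10
leading_zeros = num_bits - 1 = 9
binary(835) = 1101000011

Elias gamma(835) = '000000000' + '1101000011' = 0000000001101000011 (19 bits)


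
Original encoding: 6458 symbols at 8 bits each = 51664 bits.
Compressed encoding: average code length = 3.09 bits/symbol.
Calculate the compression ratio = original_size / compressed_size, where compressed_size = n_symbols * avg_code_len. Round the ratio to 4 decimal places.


original_size = n_symbols * orig_bits = 6458 * 8 = 51664 bits
compressed_size = n_symbols * avg_code_len = 6458 * 3.09 = 19955.22 bits
ratio = original_size / compressed_size = 51664 / 19955.22 = 2.589

Compression ratio = 2.589


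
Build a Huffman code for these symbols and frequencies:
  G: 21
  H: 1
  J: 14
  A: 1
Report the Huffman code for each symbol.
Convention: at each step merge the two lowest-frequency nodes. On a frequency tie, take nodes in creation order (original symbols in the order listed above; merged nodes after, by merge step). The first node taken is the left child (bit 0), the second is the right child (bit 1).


Huffman tree construction:
Step 1: Merge H(1) + A(1) = 2
Step 2: Merge (H+A)(2) + J(14) = 16
Step 3: Merge ((H+A)+J)(16) + G(21) = 37
Read each symbol's code off the tree from the root (left child = 0, right child = 1).

Codes:
  G: 1 (length 1)
  H: 000 (length 3)
  J: 01 (length 2)
  A: 001 (length 3)
Average code length: 55/37 = 1.4865 bits/symbol


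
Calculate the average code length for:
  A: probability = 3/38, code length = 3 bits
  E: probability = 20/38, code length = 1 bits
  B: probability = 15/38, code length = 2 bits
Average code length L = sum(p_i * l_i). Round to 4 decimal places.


Weighted contributions p_i * l_i:
  A: (3/38) * 3 = 9/38
  E: (20/38) * 1 = 20/38
  B: (15/38) * 2 = 30/38
Sum = (9 + 20 + 30)/38 = 59/38

L = 59/38 = 1.5526 bits/symbol


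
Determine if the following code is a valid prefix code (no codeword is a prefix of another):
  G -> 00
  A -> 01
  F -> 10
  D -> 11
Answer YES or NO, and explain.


Checking each pair (does one codeword prefix another?):
  G='00' vs A='01': no prefix
  G='00' vs F='10': no prefix
  G='00' vs D='11': no prefix
  A='01' vs G='00': no prefix
  A='01' vs F='10': no prefix
  A='01' vs D='11': no prefix
  F='10' vs G='00': no prefix
  F='10' vs A='01': no prefix
  F='10' vs D='11': no prefix
  D='11' vs G='00': no prefix
  D='11' vs A='01': no prefix
  D='11' vs F='10': no prefix
No violation found over all pairs.

YES -- this is a valid prefix code. No codeword is a prefix of any other codeword.


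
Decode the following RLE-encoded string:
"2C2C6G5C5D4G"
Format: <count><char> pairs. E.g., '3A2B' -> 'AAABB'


Expanding each <count><char> pair:
  2C -> 'CC'
  2C -> 'CC'
  6G -> 'GGGGGG'
  5C -> 'CCCCC'
  5D -> 'DDDDD'
  4G -> 'GGGG'

Decoded = CCCCGGGGGGCCCCCDDDDDGGGG


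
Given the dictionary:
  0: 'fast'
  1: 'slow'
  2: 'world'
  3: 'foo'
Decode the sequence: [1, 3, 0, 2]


Look up each index in the dictionary:
  1 -> 'slow'
  3 -> 'foo'
  0 -> 'fast'
  2 -> 'world'

Decoded: "slow foo fast world"


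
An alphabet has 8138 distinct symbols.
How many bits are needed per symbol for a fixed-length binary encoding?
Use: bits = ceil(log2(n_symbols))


log2(8138) = 12.9905
Bracket: 2^12 = 4096 < 8138 <= 2^13 = 8192
So ceil(log2(8138)) = 13

bits = ceil(log2(8138)) = ceil(12.9905) = 13 bits


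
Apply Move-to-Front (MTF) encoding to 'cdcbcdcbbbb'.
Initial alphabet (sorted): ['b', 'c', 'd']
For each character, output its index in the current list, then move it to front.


MTF encoding:
'c': index 1 in ['b', 'c', 'd'] -> ['c', 'b', 'd']
'd': index 2 in ['c', 'b', 'd'] -> ['d', 'c', 'b']
'c': index 1 in ['d', 'c', 'b'] -> ['c', 'd', 'b']
'b': index 2 in ['c', 'd', 'b'] -> ['b', 'c', 'd']
'c': index 1 in ['b', 'c', 'd'] -> ['c', 'b', 'd']
'd': index 2 in ['c', 'b', 'd'] -> ['d', 'c', 'b']
'c': index 1 in ['d', 'c', 'b'] -> ['c', 'd', 'b']
'b': index 2 in ['c', 'd', 'b'] -> ['b', 'c', 'd']
'b': index 0 in ['b', 'c', 'd'] -> ['b', 'c', 'd']
'b': index 0 in ['b', 'c', 'd'] -> ['b', 'c', 'd']
'b': index 0 in ['b', 'c', 'd'] -> ['b', 'c', 'd']


Output: [1, 2, 1, 2, 1, 2, 1, 2, 0, 0, 0]


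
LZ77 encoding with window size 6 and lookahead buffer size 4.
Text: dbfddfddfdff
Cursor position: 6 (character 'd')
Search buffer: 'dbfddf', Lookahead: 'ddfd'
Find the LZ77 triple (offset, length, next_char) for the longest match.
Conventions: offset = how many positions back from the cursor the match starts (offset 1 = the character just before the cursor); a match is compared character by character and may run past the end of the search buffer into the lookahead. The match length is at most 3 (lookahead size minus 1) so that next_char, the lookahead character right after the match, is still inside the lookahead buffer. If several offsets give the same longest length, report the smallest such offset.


Try each offset into the search buffer:
  offset=1 (pos 5, char 'f'): match length 0
  offset=2 (pos 4, char 'd'): match length 1
  offset=3 (pos 3, char 'd'): match length 3
  offset=4 (pos 2, char 'f'): match length 0
  offset=5 (pos 1, char 'b'): match length 0
  offset=6 (pos 0, char 'd'): match length 1
Longest match has length 3 at offset 3.
next_char = character at position 6 + 3 = 9 -> 'd'

Best match: offset=3, length=3 (matching 'ddf' starting at position 3)
LZ77 triple: (3, 3, 'd')


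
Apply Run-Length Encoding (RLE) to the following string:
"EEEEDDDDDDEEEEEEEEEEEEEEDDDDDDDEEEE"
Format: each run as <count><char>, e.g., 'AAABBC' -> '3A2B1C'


Scanning runs left to right:
  i=0: run of 'E' x 4 -> '4E'
  i=4: run of 'D' x 6 -> '6D'
  i=10: run of 'E' x 14 -> '14E'
  i=24: run of 'D' x 7 -> '7D'
  i=31: run of 'E' x 4 -> '4E'

RLE = 4E6D14E7D4E


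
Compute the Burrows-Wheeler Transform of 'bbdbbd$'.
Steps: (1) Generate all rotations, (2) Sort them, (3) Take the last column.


Rotations (sorted):
  0: $bbdbbd -> last char: d
  1: bbd$bbd -> last char: d
  2: bbdbbd$ -> last char: $
  3: bd$bbdb -> last char: b
  4: bdbbd$b -> last char: b
  5: d$bbdbb -> last char: b
  6: dbbd$bb -> last char: b


BWT = dd$bbbb


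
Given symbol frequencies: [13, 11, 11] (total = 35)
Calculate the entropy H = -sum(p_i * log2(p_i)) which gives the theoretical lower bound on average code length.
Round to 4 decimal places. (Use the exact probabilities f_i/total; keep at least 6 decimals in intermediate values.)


Per-symbol terms -p_i * log2(p_i) with p_i = f_i/35:
  p = 13/35 = 0.371429: log2(p) = -1.428843, -p*log2(p) = 0.530713
  p = 11/35 = 0.314286: log2(p) = -1.669851, -p*log2(p) = 0.524810
  p = 11/35 = 0.314286: log2(p) = -1.669851, -p*log2(p) = 0.524810
H = 0.530713 + 0.524810 + 0.524810 = 1.580333

H = 1.5803 bits/symbol


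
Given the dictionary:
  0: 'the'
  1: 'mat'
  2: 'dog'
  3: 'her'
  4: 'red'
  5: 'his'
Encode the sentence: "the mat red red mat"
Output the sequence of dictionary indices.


Look up each word in the dictionary:
  'the' -> 0
  'mat' -> 1
  'red' -> 4
  'red' -> 4
  'mat' -> 1

Encoded: [0, 1, 4, 4, 1]


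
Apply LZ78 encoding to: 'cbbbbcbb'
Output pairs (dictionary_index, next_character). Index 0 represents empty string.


LZ78 encoding steps:
Dictionary: {0: ''}
Step 1: w='' (idx 0), next='c' -> output (0, 'c'), add 'c' as idx 1
Step 2: w='' (idx 0), next='b' -> output (0, 'b'), add 'b' as idx 2
Step 3: w='b' (idx 2), next='b' -> output (2, 'b'), add 'bb' as idx 3
Step 4: w='b' (idx 2), next='c' -> output (2, 'c'), add 'bc' as idx 4
Step 5: w='bb' (idx 3), end of input -> output (3, '')


Encoded: [(0, 'c'), (0, 'b'), (2, 'b'), (2, 'c'), (3, '')]


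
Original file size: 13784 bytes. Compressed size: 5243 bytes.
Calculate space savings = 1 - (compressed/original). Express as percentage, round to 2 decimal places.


ratio = compressed/original = 5243/13784 = 0.380369
savings = 1 - ratio = 1 - 0.380369 = 0.619631
as a percentage: 0.619631 * 100 = 61.96%

Space savings = 1 - 5243/13784 = 61.96%


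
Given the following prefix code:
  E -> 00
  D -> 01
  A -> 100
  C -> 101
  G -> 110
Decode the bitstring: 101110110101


Decoding step by step:
Bits 101 -> C
Bits 110 -> G
Bits 110 -> G
Bits 101 -> C


Decoded message: CGGC


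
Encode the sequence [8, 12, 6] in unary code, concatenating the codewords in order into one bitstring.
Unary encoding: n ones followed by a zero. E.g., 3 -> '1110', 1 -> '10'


Encode each number as n ones followed by a terminating 0:
  8 -> 111111110 (9 bits)
  12 -> 1111111111110 (13 bits)
  6 -> 1111110 (7 bits)
Total length = 9 + 13 + 7 = 29 bits.

Unary([8, 12, 6]) = 11111111011111111111101111110 (29 bits)


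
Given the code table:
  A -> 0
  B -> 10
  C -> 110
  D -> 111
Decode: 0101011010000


Decoding:
0 -> A
10 -> B
10 -> B
110 -> C
10 -> B
0 -> A
0 -> A
0 -> A


Result: ABBCBAAA


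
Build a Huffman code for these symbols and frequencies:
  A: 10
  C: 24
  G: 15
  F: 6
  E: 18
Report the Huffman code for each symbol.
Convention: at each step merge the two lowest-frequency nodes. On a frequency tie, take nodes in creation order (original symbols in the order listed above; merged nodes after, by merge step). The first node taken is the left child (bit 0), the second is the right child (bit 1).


Huffman tree construction:
Step 1: Merge F(6) + A(10) = 16
Step 2: Merge G(15) + (F+A)(16) = 31
Step 3: Merge E(18) + C(24) = 42
Step 4: Merge (G+(F+A))(31) + (E+C)(42) = 73
Read each symbol's code off the tree from the root (left child = 0, right child = 1).

Codes:
  A: 011 (length 3)
  C: 11 (length 2)
  G: 00 (length 2)
  F: 010 (length 3)
  E: 10 (length 2)
Average code length: 162/73 = 2.2192 bits/symbol
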